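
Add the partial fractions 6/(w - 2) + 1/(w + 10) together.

Common denominator (w - 2)(w + 10). Numerator: 6(w + 10) + 1(w - 2) = (6w + 60) + (w - 2) = 7w + 58
Result: (7w + 58)/[(w - 2)(w + 10)]


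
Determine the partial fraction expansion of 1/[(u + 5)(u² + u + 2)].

Cover-up at u = -5: P = 1/((-5)² + 1·(-5) + 2) = 1/22. Then Q = -P = -1/22, R = -P·(1 - 5) = 2/11
Result: (1/22)/(u + 5) - ((1/22)u - 2/11)/(u² + u + 2)


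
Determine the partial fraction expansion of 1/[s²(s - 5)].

Cover-up at s=5: γ = 1/(5 - 0)² = 1/25. Cover-up at s=0: β = 1/(0 - 5) = -1/5. Comparing s² coeff: α = -γ = -1/25
Result: (-1/25)/s - (1/5)/s² + (1/25)/(s - 5)


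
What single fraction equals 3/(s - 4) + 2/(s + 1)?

Common denominator (s - 4)(s + 1). Numerator: 3(s + 1) + 2(s - 4) = (3s + 3) + (2s - 8) = 5s - 5
Result: (5s - 5)/[(s - 4)(s + 1)]


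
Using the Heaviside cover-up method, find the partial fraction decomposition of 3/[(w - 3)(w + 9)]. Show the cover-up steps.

Cover (w - 3): set w=3, get A = 3/(3 + 9) = 1/4. Cover (w + 9): set w=-9, get B = 3/(-9 - 3) = -1/4.
Result: (1/4)/(w - 3) - (1/4)/(w + 9)


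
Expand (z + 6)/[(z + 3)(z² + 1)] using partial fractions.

At z=-3: P = (1·(-3) + 6)/((-3)² + 1) = 3/10. Q = -P = -3/10, R = 1 - (-3)·P = 19/10
Result: (3/10)/(z + 3) - ((3/10)z - 19/10)/(z² + 1)


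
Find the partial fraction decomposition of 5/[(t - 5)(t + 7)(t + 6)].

Using cover-up method: α = 5/132, β = 5/12, γ = -5/11
Result: (5/132)/(t - 5) + (5/12)/(t + 7) - (5/11)/(t + 6)


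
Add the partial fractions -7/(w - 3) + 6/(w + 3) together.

Common denominator (w - 3)(w + 3). Numerator: -7(w + 3) + 6(w - 3) = (-7w - 21) + (6w - 18) = -w - 39
Result: (-w - 39)/[(w - 3)(w + 3)]


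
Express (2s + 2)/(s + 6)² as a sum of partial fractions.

(2s + 2) = P(s + 6) + Q. At s = -6: Q = 2·(-6) + 2 = -10. Coeff of s: P = 2
Result: 2/(s + 6) - 10/(s + 6)²


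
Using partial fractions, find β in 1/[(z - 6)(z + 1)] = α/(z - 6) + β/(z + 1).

Cover-up at z = -1: β = 1/(-1 - 6) = -1/7


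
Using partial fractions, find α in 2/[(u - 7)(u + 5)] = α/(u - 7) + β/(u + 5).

Cover-up at u = 7: α = 2/(7 + 5) = 2/12 = 1/6


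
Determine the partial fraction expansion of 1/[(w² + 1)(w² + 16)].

Coefficient matching gives A = C = 0, B = 1/(16-1) = 1/15, D = -B = -1/15
Result: (1/15)/(w² + 1) - (1/15)/(w² + 16)


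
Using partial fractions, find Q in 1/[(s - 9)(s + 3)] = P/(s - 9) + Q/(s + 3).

Cover-up at s = -3: Q = 1/(-3 - 9) = -1/12


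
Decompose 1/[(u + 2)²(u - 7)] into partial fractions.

Cover-up at u=7: γ = 1/(7 + 2)² = 1/81. Cover-up at u=-2: β = 1/(-2 - 7) = -1/9. Comparing u² coeff: α = -γ = -1/81
Result: (-1/81)/(u + 2) - (1/9)/(u + 2)² + (1/81)/(u - 7)


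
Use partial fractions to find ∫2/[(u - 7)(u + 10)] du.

Decompose: 2/[(u - 7)(u + 10)] = (2/17)/(u - 7) - (2/17)/(u + 10). Integrate each term: (2/17) ln|(u - 7)| - (2/17) ln|(u + 10)| + C


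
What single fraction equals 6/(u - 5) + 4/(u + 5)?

Common denominator (u - 5)(u + 5). Numerator: 6(u + 5) + 4(u - 5) = (6u + 30) + (4u - 20) = 10u + 10
Result: (10u + 10)/[(u - 5)(u + 5)]


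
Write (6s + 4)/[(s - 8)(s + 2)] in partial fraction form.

At s=8: A = (6·8 + 4)/(8 + 2) = 26/5. At s=-2: B = (6·(-2) + 4)/(-2 - 8) = 4/5
Result: (26/5)/(s - 8) + (4/5)/(s + 2)


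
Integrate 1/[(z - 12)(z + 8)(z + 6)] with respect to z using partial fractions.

Cover-up: A = 1/360, B = 1/40, C = -1/36. Decomposition: (1/360)/(z - 12) + (1/40)/(z + 8) - (1/36)/(z + 6). Integrate each term: (1/360) ln|(z - 12)| + (1/40) ln|(z + 8)| - (1/36) ln|(z + 6)| + C


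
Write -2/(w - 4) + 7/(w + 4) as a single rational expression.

Common denominator (w - 4)(w + 4). Numerator: -2(w + 4) + 7(w - 4) = (-2w - 8) + (7w - 28) = 5w - 36
Result: (5w - 36)/[(w - 4)(w + 4)]


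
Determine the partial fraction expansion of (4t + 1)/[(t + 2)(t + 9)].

At t=-2: α = (4·(-2) + 1)/(-2 + 9) = -1. At t=-9: β = (4·(-9) + 1)/(-9 + 2) = 5
Result: -1/(t + 2) + 5/(t + 9)


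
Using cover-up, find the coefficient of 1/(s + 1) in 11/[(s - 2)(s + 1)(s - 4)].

Cover (s + 1), set s=-1: 11/[(-1 - 2)(-1 - 4)] = 11/15


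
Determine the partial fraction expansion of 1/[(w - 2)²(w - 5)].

Cover-up at w=5: R = 1/(5 - 2)² = 1/9. Cover-up at w=2: Q = 1/(2 - 5) = -1/3. Comparing w² coeff: P = -R = -1/9
Result: (-1/9)/(w - 2) - (1/3)/(w - 2)² + (1/9)/(w - 5)


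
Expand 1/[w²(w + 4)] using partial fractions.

Cover-up at w=-4: R = 1/(-4 - 0)² = 1/16. Cover-up at w=0: Q = 1/(0 + 4) = 1/4. Comparing w² coeff: P = -R = -1/16
Result: (-1/16)/w + (1/4)/w² + (1/16)/(w + 4)


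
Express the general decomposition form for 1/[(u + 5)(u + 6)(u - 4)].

Three distinct linear factors: α/(u + 5) + β/(u + 6) + γ/(u - 4)


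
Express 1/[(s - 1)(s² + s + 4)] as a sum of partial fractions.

Cover-up at s = 1: P = 1/(1² + 1·1 + 4) = 1/6. Then Q = -P = -1/6, R = -P·(1 + 1) = -1/3
Result: (1/6)/(s - 1) - ((1/6)s + 1/3)/(s² + s + 4)


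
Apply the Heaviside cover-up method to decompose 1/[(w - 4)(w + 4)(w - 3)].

Cover (w - 4), w=4: P = 1/[(4 + 4)(4 - 3)] = 1/8. Cover (w + 4), w=-4: Q = 1/[(-4 - 4)(-4 - 3)] = 1/56. Cover (w - 3), w=3: R = 1/[(3 - 4)(3 + 4)] = -1/7.
Result: (1/8)/(w - 4) + (1/56)/(w + 4) - (1/7)/(w - 3)


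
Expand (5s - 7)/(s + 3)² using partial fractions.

(5s - 7) = α(s + 3) + β. At s = -3: β = 5·(-3) - 7 = -22. Coeff of s: α = 5
Result: 5/(s + 3) - 22/(s + 3)²


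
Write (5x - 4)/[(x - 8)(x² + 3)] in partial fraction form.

At x=8: α = (5·8 - 4)/(8² + 3) = 36/67. β = -α = -36/67, γ = 5 - 8·α = 47/67
Result: (36/67)/(x - 8) - ((36/67)x - 47/67)/(x² + 3)


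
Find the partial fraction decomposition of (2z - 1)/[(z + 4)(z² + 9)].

At z=-4: P = (2·(-4) - 1)/((-4)² + 9) = -9/25. Q = -P = 9/25, R = 2 - (-4)·P = 14/25
Result: (-9/25)/(z + 4) + ((9/25)z + 14/25)/(z² + 9)


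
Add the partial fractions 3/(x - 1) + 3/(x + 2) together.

Common denominator (x - 1)(x + 2). Numerator: 3(x + 2) + 3(x - 1) = (3x + 6) + (3x - 3) = 6x + 3
Result: (6x + 3)/[(x - 1)(x + 2)]


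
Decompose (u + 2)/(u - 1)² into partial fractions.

(u + 2) = P(u - 1) + Q. At u = 1: Q = 1·1 + 2 = 3. Coeff of u: P = 1
Result: 1/(u - 1) + 3/(u - 1)²


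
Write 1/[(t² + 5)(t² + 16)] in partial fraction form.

Coefficient matching gives A = C = 0, B = 1/(16-5) = 1/11, D = -B = -1/11
Result: (1/11)/(t² + 5) - (1/11)/(t² + 16)


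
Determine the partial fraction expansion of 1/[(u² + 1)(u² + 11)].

Coefficient matching gives A = C = 0, B = 1/(11-1) = 1/10, D = -B = -1/10
Result: (1/10)/(u² + 1) - (1/10)/(u² + 11)


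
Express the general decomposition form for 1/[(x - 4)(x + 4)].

Distinct linear factors: α/(x - 4) + β/(x + 4)


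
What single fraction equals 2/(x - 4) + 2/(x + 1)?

Common denominator (x - 4)(x + 1). Numerator: 2(x + 1) + 2(x - 4) = (2x + 2) + (2x - 8) = 4x - 6
Result: (4x - 6)/[(x - 4)(x + 1)]


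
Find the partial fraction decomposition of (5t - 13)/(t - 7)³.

(5t - 13) = P(t - 7)² + Q(t - 7) + R. At t = 7: R = 5·7 - 13 = 22. Coefficients: P = 0, Q = 5
Result: 5/(t - 7)² + 22/(t - 7)³


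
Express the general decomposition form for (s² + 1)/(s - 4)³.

Repeated linear factor (power 3): P/(s - 4) + Q/(s - 4)² + R/(s - 4)³


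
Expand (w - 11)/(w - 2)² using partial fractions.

(w - 11) = P(w - 2) + Q. At w = 2: Q = 1·2 - 11 = -9. Coeff of w: P = 1
Result: 1/(w - 2) - 9/(w - 2)²


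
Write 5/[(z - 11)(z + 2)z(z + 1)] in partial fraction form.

Using Heaviside cover-up: (5/1716)/(z - 11) - (5/26)/(z + 2) - (5/22)/z + (5/12)/(z + 1)


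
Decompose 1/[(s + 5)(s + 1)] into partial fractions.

1/(s + 5)(s + 1) = α/(s + 5) + β/(s + 1). α = 1/(-5 + 1) = -1/4, β = 1/(-1 + 5) = 1/4
Result: (-1/4)/(s + 5) + (1/4)/(s + 1)


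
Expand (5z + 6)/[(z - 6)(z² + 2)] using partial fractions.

At z=6: P = (5·6 + 6)/(6² + 2) = 18/19. Q = -P = -18/19, R = 5 - 6·P = -13/19
Result: (18/19)/(z - 6) - ((18/19)z + 13/19)/(z² + 2)


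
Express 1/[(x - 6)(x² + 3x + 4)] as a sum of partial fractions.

Cover-up at x = 6: P = 1/(6² + 3·6 + 4) = 1/58. Then Q = -P = -1/58, R = -P·(3 + 6) = -9/58
Result: (1/58)/(x - 6) - ((1/58)x + 9/58)/(x² + 3x + 4)


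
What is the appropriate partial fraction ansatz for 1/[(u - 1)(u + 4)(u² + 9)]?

Two linear + quadratic: P/(u - 1) + Q/(u + 4) + (Ru + S)/(u² + 9)


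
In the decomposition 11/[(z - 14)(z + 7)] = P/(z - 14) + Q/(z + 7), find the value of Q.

Cover-up at z = -7: Q = 11/(-7 - 14) = -11/21


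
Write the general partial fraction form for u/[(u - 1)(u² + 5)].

Linear + irreducible quadratic: A/(u - 1) + (Bu + C)/(u² + 5)


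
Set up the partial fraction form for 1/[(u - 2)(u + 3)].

Distinct linear factors: P/(u - 2) + Q/(u + 3)


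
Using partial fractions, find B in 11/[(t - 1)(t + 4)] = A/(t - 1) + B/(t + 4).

Cover-up at t = -4: B = 11/(-4 - 1) = -11/5


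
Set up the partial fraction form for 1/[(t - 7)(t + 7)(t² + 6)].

Two linear + quadratic: A/(t - 7) + B/(t + 7) + (Ct + D)/(t² + 6)


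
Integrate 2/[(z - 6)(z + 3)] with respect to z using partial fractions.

Decompose: 2/[(z - 6)(z + 3)] = (2/9)/(z - 6) - (2/9)/(z + 3). Integrate each term: (2/9) ln|(z - 6)| - (2/9) ln|(z + 3)| + C


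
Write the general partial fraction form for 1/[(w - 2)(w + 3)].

Distinct linear factors: A/(w - 2) + B/(w + 3)


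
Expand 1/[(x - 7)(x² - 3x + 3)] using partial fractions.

Cover-up at x = 7: P = 1/(7² - 3·7 + 3) = 1/31. Then Q = -P = -1/31, R = -P·(-3 + 7) = -4/31
Result: (1/31)/(x - 7) - ((1/31)x + 4/31)/(x² - 3x + 3)


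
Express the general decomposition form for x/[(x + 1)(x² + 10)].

Linear + irreducible quadratic: A/(x + 1) + (Bx + C)/(x² + 10)


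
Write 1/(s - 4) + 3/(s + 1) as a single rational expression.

Common denominator (s - 4)(s + 1). Numerator: 1(s + 1) + 3(s - 4) = (s + 1) + (3s - 12) = 4s - 11
Result: (4s - 11)/[(s - 4)(s + 1)]


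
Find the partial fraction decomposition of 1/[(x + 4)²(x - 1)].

Cover-up at x=1: γ = 1/(1 + 4)² = 1/25. Cover-up at x=-4: β = 1/(-4 - 1) = -1/5. Comparing x² coeff: α = -γ = -1/25
Result: (-1/25)/(x + 4) - (1/5)/(x + 4)² + (1/25)/(x - 1)


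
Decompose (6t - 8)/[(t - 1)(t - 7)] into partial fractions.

At t=1: P = (6·1 - 8)/(1 - 7) = 1/3. At t=7: Q = (6·7 - 8)/(7 - 1) = 17/3
Result: (1/3)/(t - 1) + (17/3)/(t - 7)


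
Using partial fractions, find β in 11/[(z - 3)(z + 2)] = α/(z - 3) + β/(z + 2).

Cover-up at z = -2: β = 11/(-2 - 3) = -11/5


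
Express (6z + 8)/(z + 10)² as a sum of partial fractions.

(6z + 8) = α(z + 10) + β. At z = -10: β = 6·(-10) + 8 = -52. Coeff of z: α = 6
Result: 6/(z + 10) - 52/(z + 10)²


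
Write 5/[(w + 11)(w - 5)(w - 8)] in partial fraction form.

Using cover-up method: P = 5/304, Q = -5/48, R = 5/57
Result: (5/304)/(w + 11) - (5/48)/(w - 5) + (5/57)/(w - 8)


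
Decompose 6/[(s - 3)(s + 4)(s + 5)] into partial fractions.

Using cover-up method: α = 3/28, β = -6/7, γ = 3/4
Result: (3/28)/(s - 3) - (6/7)/(s + 4) + (3/4)/(s + 5)


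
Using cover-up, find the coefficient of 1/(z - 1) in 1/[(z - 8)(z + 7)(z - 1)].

Cover (z - 1), set z=1: 1/[(1 - 8)(1 + 7)] = -1/56


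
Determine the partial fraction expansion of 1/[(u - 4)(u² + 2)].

Cover-up at u = 4: P = 1/(4² + 2) = 1/18. Then Q = -P = -1/18, R = -P·(0 + 4) = -2/9
Result: (1/18)/(u - 4) - ((1/18)u + 2/9)/(u² + 2)


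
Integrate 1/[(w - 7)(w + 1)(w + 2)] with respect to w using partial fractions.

Cover-up: α = 1/72, β = -1/8, γ = 1/9. Decomposition: (1/72)/(w - 7) - (1/8)/(w + 1) + (1/9)/(w + 2). Integrate each term: (1/72) ln|(w - 7)| - (1/8) ln|(w + 1)| + (1/9) ln|(w + 2)| + C


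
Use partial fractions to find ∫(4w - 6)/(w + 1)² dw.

Decompose: α = 4, β = 4·(-1) - 6 = -10, so (4w - 6)/(w + 1)² = 4/(w + 1) - 10/(w + 1)². Integrate: ∫ α/(w + 1) dw = 4 ln|(w + 1)|; ∫ β/(w + 1)² dw = 10/(w + 1). Sum: 4 ln|(w + 1)| + 10/(w + 1) + C


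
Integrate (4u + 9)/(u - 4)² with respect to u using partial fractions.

Decompose: α = 4, β = 4·4 + 9 = 25, so (4u + 9)/(u - 4)² = 4/(u - 4) + 25/(u - 4)². Integrate: ∫ α/(u - 4) du = 4 ln|(u - 4)|; ∫ β/(u - 4)² du = -25/(u - 4). Sum: 4 ln|(u - 4)| - 25/(u - 4) + C


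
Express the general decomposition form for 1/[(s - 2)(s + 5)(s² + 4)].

Two linear + quadratic: P/(s - 2) + Q/(s + 5) + (Rs + S)/(s² + 4)


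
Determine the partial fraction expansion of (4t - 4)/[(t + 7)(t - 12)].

At t=-7: P = (4·(-7) - 4)/(-7 - 12) = 32/19. At t=12: Q = (4·12 - 4)/(12 + 7) = 44/19
Result: (32/19)/(t + 7) + (44/19)/(t - 12)


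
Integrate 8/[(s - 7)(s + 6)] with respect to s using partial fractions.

Decompose: 8/[(s - 7)(s + 6)] = (8/13)/(s - 7) - (8/13)/(s + 6). Integrate each term: (8/13) ln|(s - 7)| - (8/13) ln|(s + 6)| + C


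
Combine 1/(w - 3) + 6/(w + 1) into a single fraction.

Common denominator (w - 3)(w + 1). Numerator: 1(w + 1) + 6(w - 3) = (w + 1) + (6w - 18) = 7w - 17
Result: (7w - 17)/[(w - 3)(w + 1)]


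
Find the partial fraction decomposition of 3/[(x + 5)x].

3/(x + 5)x = α/(x + 5) + β/x. α = 3/(-5 - 0) = -3/5, β = 3/(0 + 5) = 3/5
Result: (-3/5)/(x + 5) + (3/5)/x


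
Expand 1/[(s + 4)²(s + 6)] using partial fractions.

Cover-up at s=-6: R = 1/(-6 + 4)² = 1/4. Cover-up at s=-4: Q = 1/(-4 + 6) = 1/2. Comparing s² coeff: P = -R = -1/4
Result: (-1/4)/(s + 4) + (1/2)/(s + 4)² + (1/4)/(s + 6)


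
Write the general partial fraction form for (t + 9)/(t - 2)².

Repeated linear factor: α/(t - 2) + β/(t - 2)²


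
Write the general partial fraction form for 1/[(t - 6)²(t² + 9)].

Repeated linear + quadratic: P/(t - 6) + Q/(t - 6)² + (Rt + S)/(t² + 9)


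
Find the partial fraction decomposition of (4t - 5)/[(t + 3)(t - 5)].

At t=-3: P = (4·(-3) - 5)/(-3 - 5) = 17/8. At t=5: Q = (4·5 - 5)/(5 + 3) = 15/8
Result: (17/8)/(t + 3) + (15/8)/(t - 5)


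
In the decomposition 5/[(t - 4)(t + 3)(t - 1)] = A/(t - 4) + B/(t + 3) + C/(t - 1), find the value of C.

Cover-up at t = 1: C = 5/[(1 - 4)(1 + 3)] = 5/[(-3)(4)] = -5/12


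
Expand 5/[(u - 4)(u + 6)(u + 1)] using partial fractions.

Using cover-up method: α = 1/10, β = 1/10, γ = -1/5
Result: (1/10)/(u - 4) + (1/10)/(u + 6) - (1/5)/(u + 1)


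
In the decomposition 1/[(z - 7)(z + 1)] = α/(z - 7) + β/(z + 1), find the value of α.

Cover-up at z = 7: α = 1/(7 + 1) = 1/8


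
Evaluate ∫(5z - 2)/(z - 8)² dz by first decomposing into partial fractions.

Decompose: α = 5, β = 5·8 - 2 = 38, so (5z - 2)/(z - 8)² = 5/(z - 8) + 38/(z - 8)². Integrate: ∫ α/(z - 8) dz = 5 ln|(z - 8)|; ∫ β/(z - 8)² dz = -38/(z - 8). Sum: 5 ln|(z - 8)| - 38/(z - 8) + C


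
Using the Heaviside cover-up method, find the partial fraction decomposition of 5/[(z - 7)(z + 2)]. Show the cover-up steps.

Cover (z - 7): set z=7, get A = 5/(7 + 2) = 5/9. Cover (z + 2): set z=-2, get B = 5/(-2 - 7) = -5/9.
Result: (5/9)/(z - 7) - (5/9)/(z + 2)


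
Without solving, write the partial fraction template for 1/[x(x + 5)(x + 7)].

Three distinct linear factors: A/x + B/(x + 5) + C/(x + 7)


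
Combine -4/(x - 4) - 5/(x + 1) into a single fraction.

Common denominator (x - 4)(x + 1). Numerator: -4(x + 1) - 5(x - 4) = (-4x - 4) - (5x - 20) = -9x + 16
Result: (-9x + 16)/[(x - 4)(x + 1)]


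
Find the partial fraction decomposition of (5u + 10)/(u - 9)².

(5u + 10) = A(u - 9) + B. At u = 9: B = 5·9 + 10 = 55. Coeff of u: A = 5
Result: 5/(u - 9) + 55/(u - 9)²


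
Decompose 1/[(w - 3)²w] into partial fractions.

Cover-up at w=0: γ = 1/(0 - 3)² = 1/9. Cover-up at w=3: β = 1/(3 - 0) = 1/3. Comparing w² coeff: α = -γ = -1/9
Result: (-1/9)/(w - 3) + (1/3)/(w - 3)² + (1/9)/w


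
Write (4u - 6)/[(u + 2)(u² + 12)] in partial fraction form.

At u=-2: P = (4·(-2) - 6)/((-2)² + 12) = -7/8. Q = -P = 7/8, R = 4 - (-2)·P = 9/4
Result: (-7/8)/(u + 2) + ((7/8)u + 9/4)/(u² + 12)


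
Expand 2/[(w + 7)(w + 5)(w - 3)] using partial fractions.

Using cover-up method: P = 1/10, Q = -1/8, R = 1/40
Result: (1/10)/(w + 7) - (1/8)/(w + 5) + (1/40)/(w - 3)


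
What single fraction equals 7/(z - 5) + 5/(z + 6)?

Common denominator (z - 5)(z + 6). Numerator: 7(z + 6) + 5(z - 5) = (7z + 42) + (5z - 25) = 12z + 17
Result: (12z + 17)/[(z - 5)(z + 6)]


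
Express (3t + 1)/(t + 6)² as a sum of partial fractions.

(3t + 1) = A(t + 6) + B. At t = -6: B = 3·(-6) + 1 = -17. Coeff of t: A = 3
Result: 3/(t + 6) - 17/(t + 6)²


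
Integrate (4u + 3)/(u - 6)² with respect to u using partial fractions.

Decompose: P = 4, Q = 4·6 + 3 = 27, so (4u + 3)/(u - 6)² = 4/(u - 6) + 27/(u - 6)². Integrate: ∫ P/(u - 6) du = 4 ln|(u - 6)|; ∫ Q/(u - 6)² du = -27/(u - 6). Sum: 4 ln|(u - 6)| - 27/(u - 6) + C


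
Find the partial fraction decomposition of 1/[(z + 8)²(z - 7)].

Cover-up at z=7: R = 1/(7 + 8)² = 1/225. Cover-up at z=-8: Q = 1/(-8 - 7) = -1/15. Comparing z² coeff: P = -R = -1/225
Result: (-1/225)/(z + 8) - (1/15)/(z + 8)² + (1/225)/(z - 7)


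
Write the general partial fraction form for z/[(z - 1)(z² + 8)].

Linear + irreducible quadratic: A/(z - 1) + (Bz + C)/(z² + 8)


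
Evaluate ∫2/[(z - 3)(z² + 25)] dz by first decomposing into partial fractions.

Cover-up at z=3: A = 2/(3²+25) = 1/17. Coeff matching: B = -1/17, C = -3/17. Decomposition: (1/17)/(z - 3) - ((1/17)z + 3/17)/(z² + 25). Integrate: linear → ln, quadratic → (1/2)ln + arctan: (1/17) ln|(z - 3)| - (1/34) ln(z² + 25) - (3/85) arctan(z/5) + C


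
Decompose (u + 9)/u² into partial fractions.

(u + 9) = αu + β. At u = 0: β = 1·0 + 9 = 9. Coeff of u: α = 1
Result: 1/u + 9/u²


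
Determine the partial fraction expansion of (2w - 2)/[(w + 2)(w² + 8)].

At w=-2: A = (2·(-2) - 2)/((-2)² + 8) = -1/2. B = -A = 1/2, C = 2 - (-2)·A = 1
Result: (-1/2)/(w + 2) + ((1/2)w + 1)/(w² + 8)


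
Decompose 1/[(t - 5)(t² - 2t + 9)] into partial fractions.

Cover-up at t = 5: P = 1/(5² - 2·5 + 9) = 1/24. Then Q = -P = -1/24, R = -P·(-2 + 5) = -1/8
Result: (1/24)/(t - 5) - ((1/24)t + 1/8)/(t² - 2t + 9)


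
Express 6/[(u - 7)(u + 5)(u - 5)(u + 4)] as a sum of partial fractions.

Using Heaviside cover-up: (1/44)/(u - 7) - (1/20)/(u + 5) - (1/30)/(u - 5) + (2/33)/(u + 4)


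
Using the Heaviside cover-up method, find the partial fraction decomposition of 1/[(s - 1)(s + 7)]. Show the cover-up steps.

Cover (s - 1): set s=1, get A = 1/(1 + 7) = 1/8. Cover (s + 7): set s=-7, get B = 1/(-7 - 1) = -1/8.
Result: (1/8)/(s - 1) - (1/8)/(s + 7)


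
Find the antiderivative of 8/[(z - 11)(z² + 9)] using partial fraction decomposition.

Cover-up at z=11: P = 8/(11²+9) = 4/65. Coeff matching: Q = -4/65, R = -44/65. Decomposition: (4/65)/(z - 11) - ((4/65)z + 44/65)/(z² + 9). Integrate: linear → ln, quadratic → (1/2)ln + arctan: (4/65) ln|(z - 11)| - (2/65) ln(z² + 9) - (44/195) arctan(z/3) + C


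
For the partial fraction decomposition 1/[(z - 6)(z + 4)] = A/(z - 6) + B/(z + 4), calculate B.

Cover-up at z = -4: B = 1/(-4 - 6) = -1/10


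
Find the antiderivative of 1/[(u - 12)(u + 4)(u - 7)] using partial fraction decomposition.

Cover-up: A = 1/80, B = 1/176, C = -1/55. Decomposition: (1/80)/(u - 12) + (1/176)/(u + 4) - (1/55)/(u - 7). Integrate each term: (1/80) ln|(u - 12)| + (1/176) ln|(u + 4)| - (1/55) ln|(u - 7)| + C


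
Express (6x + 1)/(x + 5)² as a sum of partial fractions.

(6x + 1) = P(x + 5) + Q. At x = -5: Q = 6·(-5) + 1 = -29. Coeff of x: P = 6
Result: 6/(x + 5) - 29/(x + 5)²


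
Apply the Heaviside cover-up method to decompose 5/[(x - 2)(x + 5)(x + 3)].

Cover (x - 2), x=2: P = 5/[(2 + 5)(2 + 3)] = 1/7. Cover (x + 5), x=-5: Q = 5/[(-5 - 2)(-5 + 3)] = 5/14. Cover (x + 3), x=-3: R = 5/[(-3 - 2)(-3 + 5)] = -1/2.
Result: (1/7)/(x - 2) + (5/14)/(x + 5) - (1/2)/(x + 3)


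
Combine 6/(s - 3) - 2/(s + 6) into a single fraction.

Common denominator (s - 3)(s + 6). Numerator: 6(s + 6) - 2(s - 3) = (6s + 36) - (2s - 6) = 4s + 42
Result: (4s + 42)/[(s - 3)(s + 6)]


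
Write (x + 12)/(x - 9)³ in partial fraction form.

(x + 12) = P(x - 9)² + Q(x - 9) + R. At x = 9: R = 1·9 + 12 = 21. Coefficients: P = 0, Q = 1
Result: 1/(x - 9)² + 21/(x - 9)³


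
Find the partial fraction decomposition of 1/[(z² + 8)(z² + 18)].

Coefficient matching gives α = γ = 0, β = 1/(18-8) = 1/10, δ = -β = -1/10
Result: (1/10)/(z² + 8) - (1/10)/(z² + 18)


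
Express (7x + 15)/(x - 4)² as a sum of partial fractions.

(7x + 15) = A(x - 4) + B. At x = 4: B = 7·4 + 15 = 43. Coeff of x: A = 7
Result: 7/(x - 4) + 43/(x - 4)²


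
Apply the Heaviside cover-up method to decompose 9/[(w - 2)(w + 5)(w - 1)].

Cover (w - 2), w=2: A = 9/[(2 + 5)(2 - 1)] = 9/7. Cover (w + 5), w=-5: B = 9/[(-5 - 2)(-5 - 1)] = 3/14. Cover (w - 1), w=1: C = 9/[(1 - 2)(1 + 5)] = -3/2.
Result: (9/7)/(w - 2) + (3/14)/(w + 5) - (3/2)/(w - 1)


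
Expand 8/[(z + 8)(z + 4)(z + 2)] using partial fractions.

Using cover-up method: α = 1/3, β = -1, γ = 2/3
Result: (1/3)/(z + 8) - 1/(z + 4) + (2/3)/(z + 2)


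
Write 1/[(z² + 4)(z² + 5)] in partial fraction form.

Coefficient matching gives α = γ = 0, β = 1/(5-4) = 1, δ = -β = -1
Result: 1/(z² + 4) - 1/(z² + 5)


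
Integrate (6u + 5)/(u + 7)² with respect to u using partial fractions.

Decompose: α = 6, β = 6·(-7) + 5 = -37, so (6u + 5)/(u + 7)² = 6/(u + 7) - 37/(u + 7)². Integrate: ∫ α/(u + 7) du = 6 ln|(u + 7)|; ∫ β/(u + 7)² du = 37/(u + 7). Sum: 6 ln|(u + 7)| + 37/(u + 7) + C


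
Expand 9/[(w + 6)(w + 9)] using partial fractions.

9/(w + 6)(w + 9) = P/(w + 6) + Q/(w + 9). P = 9/(-6 + 9) = 3, Q = 9/(-9 + 6) = -3
Result: 3/(w + 6) - 3/(w + 9)


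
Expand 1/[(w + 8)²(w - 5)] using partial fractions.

Cover-up at w=5: γ = 1/(5 + 8)² = 1/169. Cover-up at w=-8: β = 1/(-8 - 5) = -1/13. Comparing w² coeff: α = -γ = -1/169
Result: (-1/169)/(w + 8) - (1/13)/(w + 8)² + (1/169)/(w - 5)


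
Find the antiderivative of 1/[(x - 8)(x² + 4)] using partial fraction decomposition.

Cover-up at x=8: P = 1/(8²+4) = 1/68. Coeff matching: Q = -1/68, R = -2/17. Decomposition: (1/68)/(x - 8) - ((1/68)x + 2/17)/(x² + 4). Integrate: linear → ln, quadratic → (1/2)ln + arctan: (1/68) ln|(x - 8)| - (1/136) ln(x² + 4) - (1/17) arctan(x/2) + C


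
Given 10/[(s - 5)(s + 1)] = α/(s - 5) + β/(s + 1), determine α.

Cover-up at s = 5: α = 10/(5 + 1) = 10/6 = 5/3


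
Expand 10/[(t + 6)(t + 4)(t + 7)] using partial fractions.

Using cover-up method: A = -5, B = 5/3, C = 10/3
Result: -5/(t + 6) + (5/3)/(t + 4) + (10/3)/(t + 7)


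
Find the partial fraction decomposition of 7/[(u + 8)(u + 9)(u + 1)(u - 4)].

Using Heaviside cover-up: (1/12)/(u + 8) - (7/104)/(u + 9) - (1/40)/(u + 1) + (7/780)/(u - 4)


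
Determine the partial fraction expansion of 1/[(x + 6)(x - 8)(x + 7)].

Using cover-up method: α = -1/14, β = 1/210, γ = 1/15
Result: (-1/14)/(x + 6) + (1/210)/(x - 8) + (1/15)/(x + 7)


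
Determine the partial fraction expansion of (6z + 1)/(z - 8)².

(6z + 1) = α(z - 8) + β. At z = 8: β = 6·8 + 1 = 49. Coeff of z: α = 6
Result: 6/(z - 8) + 49/(z - 8)²


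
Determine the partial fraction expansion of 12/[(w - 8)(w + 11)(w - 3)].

Using cover-up method: A = 12/95, B = 6/133, C = -6/35
Result: (12/95)/(w - 8) + (6/133)/(w + 11) - (6/35)/(w - 3)


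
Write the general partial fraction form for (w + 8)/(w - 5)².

Repeated linear factor: P/(w - 5) + Q/(w - 5)²


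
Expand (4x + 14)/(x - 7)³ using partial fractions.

(4x + 14) = A(x - 7)² + B(x - 7) + C. At x = 7: C = 4·7 + 14 = 42. Coefficients: A = 0, B = 4
Result: 4/(x - 7)² + 42/(x - 7)³


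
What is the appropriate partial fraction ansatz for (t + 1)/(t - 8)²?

Repeated linear factor: P/(t - 8) + Q/(t - 8)²


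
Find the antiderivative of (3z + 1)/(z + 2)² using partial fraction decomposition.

Decompose: α = 3, β = 3·(-2) + 1 = -5, so (3z + 1)/(z + 2)² = 3/(z + 2) - 5/(z + 2)². Integrate: ∫ α/(z + 2) dz = 3 ln|(z + 2)|; ∫ β/(z + 2)² dz = 5/(z + 2). Sum: 3 ln|(z + 2)| + 5/(z + 2) + C


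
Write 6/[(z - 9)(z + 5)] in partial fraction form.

6/(z - 9)(z + 5) = P/(z - 9) + Q/(z + 5). P = 6/(9 + 5) = 3/7, Q = 6/(-5 - 9) = -3/7
Result: (3/7)/(z - 9) - (3/7)/(z + 5)


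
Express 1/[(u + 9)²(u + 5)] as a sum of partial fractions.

Cover-up at u=-5: γ = 1/(-5 + 9)² = 1/16. Cover-up at u=-9: β = 1/(-9 + 5) = -1/4. Comparing u² coeff: α = -γ = -1/16
Result: (-1/16)/(u + 9) - (1/4)/(u + 9)² + (1/16)/(u + 5)


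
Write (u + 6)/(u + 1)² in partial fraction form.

(u + 6) = A(u + 1) + B. At u = -1: B = 1·(-1) + 6 = 5. Coeff of u: A = 1
Result: 1/(u + 1) + 5/(u + 1)²


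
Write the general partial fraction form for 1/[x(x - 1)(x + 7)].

Three distinct linear factors: α/x + β/(x - 1) + γ/(x + 7)


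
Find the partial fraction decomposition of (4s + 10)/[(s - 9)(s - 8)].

At s=9: A = (4·9 + 10)/(9 - 8) = 46. At s=8: B = (4·8 + 10)/(8 - 9) = -42
Result: 46/(s - 9) - 42/(s - 8)


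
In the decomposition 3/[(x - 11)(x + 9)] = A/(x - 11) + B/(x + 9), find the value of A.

Cover-up at x = 11: A = 3/(11 + 9) = 3/20


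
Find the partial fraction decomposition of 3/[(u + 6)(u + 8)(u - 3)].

Using cover-up method: α = -1/6, β = 3/22, γ = 1/33
Result: (-1/6)/(u + 6) + (3/22)/(u + 8) + (1/33)/(u - 3)


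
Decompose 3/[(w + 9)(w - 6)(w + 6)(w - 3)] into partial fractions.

Using Heaviside cover-up: (-1/180)/(w + 9) + (1/180)/(w - 6) + (1/108)/(w + 6) - (1/108)/(w - 3)


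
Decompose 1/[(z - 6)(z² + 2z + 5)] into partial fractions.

Cover-up at z = 6: α = 1/(6² + 2·6 + 5) = 1/53. Then β = -α = -1/53, γ = -α·(2 + 6) = -8/53
Result: (1/53)/(z - 6) - ((1/53)z + 8/53)/(z² + 2z + 5)


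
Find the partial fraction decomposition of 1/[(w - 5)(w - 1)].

1/(w - 5)(w - 1) = α/(w - 5) + β/(w - 1). α = 1/(5 - 1) = 1/4, β = 1/(1 - 5) = -1/4
Result: (1/4)/(w - 5) - (1/4)/(w - 1)


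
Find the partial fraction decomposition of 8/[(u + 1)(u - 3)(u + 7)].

Using cover-up method: A = -1/3, B = 1/5, C = 2/15
Result: (-1/3)/(u + 1) + (1/5)/(u - 3) + (2/15)/(u + 7)


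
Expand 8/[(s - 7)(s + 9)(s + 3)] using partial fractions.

Using cover-up method: α = 1/20, β = 1/12, γ = -2/15
Result: (1/20)/(s - 7) + (1/12)/(s + 9) - (2/15)/(s + 3)


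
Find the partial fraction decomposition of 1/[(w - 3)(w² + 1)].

Cover-up at w = 3: A = 1/(3² + 1) = 1/10. Then B = -A = -1/10, C = -A·(0 + 3) = -3/10
Result: (1/10)/(w - 3) - ((1/10)w + 3/10)/(w² + 1)


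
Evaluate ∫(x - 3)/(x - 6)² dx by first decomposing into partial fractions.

Decompose: α = 1, β = 1·6 - 3 = 3, so (x - 3)/(x - 6)² = 1/(x - 6) + 3/(x - 6)². Integrate: ∫ α/(x - 6) dx = ln|(x - 6)|; ∫ β/(x - 6)² dx = -3/(x - 6). Sum: ln|(x - 6)| - 3/(x - 6) + C


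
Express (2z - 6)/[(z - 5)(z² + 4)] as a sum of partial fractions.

At z=5: α = (2·5 - 6)/(5² + 4) = 4/29. β = -α = -4/29, γ = 2 - 5·α = 38/29
Result: (4/29)/(z - 5) - ((4/29)z - 38/29)/(z² + 4)


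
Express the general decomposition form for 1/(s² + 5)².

Repeated quadratic factor: (Ps + Q)/(s² + 5) + (Rs + S)/(s² + 5)²


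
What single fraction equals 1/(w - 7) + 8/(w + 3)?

Common denominator (w - 7)(w + 3). Numerator: 1(w + 3) + 8(w - 7) = (w + 3) + (8w - 56) = 9w - 53
Result: (9w - 53)/[(w - 7)(w + 3)]


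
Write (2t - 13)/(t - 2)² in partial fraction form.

(2t - 13) = α(t - 2) + β. At t = 2: β = 2·2 - 13 = -9. Coeff of t: α = 2
Result: 2/(t - 2) - 9/(t - 2)²


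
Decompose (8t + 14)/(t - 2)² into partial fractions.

(8t + 14) = α(t - 2) + β. At t = 2: β = 8·2 + 14 = 30. Coeff of t: α = 8
Result: 8/(t - 2) + 30/(t - 2)²


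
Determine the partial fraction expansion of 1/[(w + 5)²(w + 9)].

Cover-up at w=-9: γ = 1/(-9 + 5)² = 1/16. Cover-up at w=-5: β = 1/(-5 + 9) = 1/4. Comparing w² coeff: α = -γ = -1/16
Result: (-1/16)/(w + 5) + (1/4)/(w + 5)² + (1/16)/(w + 9)


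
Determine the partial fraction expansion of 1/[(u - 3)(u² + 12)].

Cover-up at u = 3: P = 1/(3² + 12) = 1/21. Then Q = -P = -1/21, R = -P·(0 + 3) = -1/7
Result: (1/21)/(u - 3) - ((1/21)u + 1/7)/(u² + 12)


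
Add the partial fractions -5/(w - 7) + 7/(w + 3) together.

Common denominator (w - 7)(w + 3). Numerator: -5(w + 3) + 7(w - 7) = (-5w - 15) + (7w - 49) = 2w - 64
Result: (2w - 64)/[(w - 7)(w + 3)]


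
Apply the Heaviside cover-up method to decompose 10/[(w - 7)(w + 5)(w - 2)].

Cover (w - 7), w=7: A = 10/[(7 + 5)(7 - 2)] = 1/6. Cover (w + 5), w=-5: B = 10/[(-5 - 7)(-5 - 2)] = 5/42. Cover (w - 2), w=2: C = 10/[(2 - 7)(2 + 5)] = -2/7.
Result: (1/6)/(w - 7) + (5/42)/(w + 5) - (2/7)/(w - 2)


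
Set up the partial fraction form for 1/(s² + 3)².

Repeated quadratic factor: (Ps + Q)/(s² + 3) + (Rs + S)/(s² + 3)²


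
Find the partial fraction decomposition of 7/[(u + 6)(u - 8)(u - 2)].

Using cover-up method: α = 1/16, β = 1/12, γ = -7/48
Result: (1/16)/(u + 6) + (1/12)/(u - 8) - (7/48)/(u - 2)


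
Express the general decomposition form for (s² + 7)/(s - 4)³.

Repeated linear factor (power 3): P/(s - 4) + Q/(s - 4)² + R/(s - 4)³


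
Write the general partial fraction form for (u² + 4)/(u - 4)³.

Repeated linear factor (power 3): A/(u - 4) + B/(u - 4)² + C/(u - 4)³


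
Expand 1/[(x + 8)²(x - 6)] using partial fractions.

Cover-up at x=6: γ = 1/(6 + 8)² = 1/196. Cover-up at x=-8: β = 1/(-8 - 6) = -1/14. Comparing x² coeff: α = -γ = -1/196
Result: (-1/196)/(x + 8) - (1/14)/(x + 8)² + (1/196)/(x - 6)


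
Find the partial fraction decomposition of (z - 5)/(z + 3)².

(z - 5) = A(z + 3) + B. At z = -3: B = 1·(-3) - 5 = -8. Coeff of z: A = 1
Result: 1/(z + 3) - 8/(z + 3)²


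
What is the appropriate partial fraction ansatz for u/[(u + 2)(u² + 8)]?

Linear + irreducible quadratic: A/(u + 2) + (Bu + C)/(u² + 8)


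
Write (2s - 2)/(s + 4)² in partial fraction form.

(2s - 2) = P(s + 4) + Q. At s = -4: Q = 2·(-4) - 2 = -10. Coeff of s: P = 2
Result: 2/(s + 4) - 10/(s + 4)²


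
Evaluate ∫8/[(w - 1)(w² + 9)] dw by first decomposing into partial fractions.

Cover-up at w=1: α = 8/(1²+9) = 4/5. Coeff matching: β = -4/5, γ = -4/5. Decomposition: (4/5)/(w - 1) - ((4/5)w + 4/5)/(w² + 9). Integrate: linear → ln, quadratic → (1/2)ln + arctan: (4/5) ln|(w - 1)| - (2/5) ln(w² + 9) - (4/15) arctan(w/3) + C


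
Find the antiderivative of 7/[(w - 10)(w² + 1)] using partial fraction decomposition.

Cover-up at w=10: A = 7/(10²+1) = 7/101. Coeff matching: B = -7/101, C = -70/101. Decomposition: (7/101)/(w - 10) - ((7/101)w + 70/101)/(w² + 1). Integrate: linear → ln, quadratic → (1/2)ln + arctan: (7/101) ln|(w - 10)| - (7/202) ln(w² + 1) - (70/101) arctan(w) + C


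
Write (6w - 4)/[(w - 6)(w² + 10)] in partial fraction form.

At w=6: P = (6·6 - 4)/(6² + 10) = 16/23. Q = -P = -16/23, R = 6 - 6·P = 42/23
Result: (16/23)/(w - 6) - ((16/23)w - 42/23)/(w² + 10)


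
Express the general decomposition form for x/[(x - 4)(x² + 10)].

Linear + irreducible quadratic: P/(x - 4) + (Qx + R)/(x² + 10)


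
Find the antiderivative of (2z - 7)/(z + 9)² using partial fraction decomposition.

Decompose: A = 2, B = 2·(-9) - 7 = -25, so (2z - 7)/(z + 9)² = 2/(z + 9) - 25/(z + 9)². Integrate: ∫ A/(z + 9) dz = 2 ln|(z + 9)|; ∫ B/(z + 9)² dz = 25/(z + 9). Sum: 2 ln|(z + 9)| + 25/(z + 9) + C


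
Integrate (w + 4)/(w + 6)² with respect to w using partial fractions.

Decompose: A = 1, B = 1·(-6) + 4 = -2, so (w + 4)/(w + 6)² = 1/(w + 6) - 2/(w + 6)². Integrate: ∫ A/(w + 6) dw = ln|(w + 6)|; ∫ B/(w + 6)² dw = 2/(w + 6). Sum: ln|(w + 6)| + 2/(w + 6) + C


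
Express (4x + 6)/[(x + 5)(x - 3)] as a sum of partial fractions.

At x=-5: P = (4·(-5) + 6)/(-5 - 3) = 7/4. At x=3: Q = (4·3 + 6)/(3 + 5) = 9/4
Result: (7/4)/(x + 5) + (9/4)/(x - 3)


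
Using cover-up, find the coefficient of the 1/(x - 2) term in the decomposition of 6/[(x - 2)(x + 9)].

Cover (x - 2), set x=2: 6/((x + 9) at x=2) = 6/(11) = 6/11


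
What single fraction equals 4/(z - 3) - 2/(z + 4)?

Common denominator (z - 3)(z + 4). Numerator: 4(z + 4) - 2(z - 3) = (4z + 16) - (2z - 6) = 2z + 22
Result: (2z + 22)/[(z - 3)(z + 4)]


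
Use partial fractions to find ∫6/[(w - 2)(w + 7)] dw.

Decompose: 6/[(w - 2)(w + 7)] = (2/3)/(w - 2) - (2/3)/(w + 7). Integrate each term: (2/3) ln|(w - 2)| - (2/3) ln|(w + 7)| + C


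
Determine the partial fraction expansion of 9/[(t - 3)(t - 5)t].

Using cover-up method: P = -3/2, Q = 9/10, R = 3/5
Result: (-3/2)/(t - 3) + (9/10)/(t - 5) + (3/5)/t


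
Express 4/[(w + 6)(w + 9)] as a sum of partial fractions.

4/(w + 6)(w + 9) = A/(w + 6) + B/(w + 9). A = 4/(-6 + 9) = 4/3, B = 4/(-9 + 6) = -4/3
Result: (4/3)/(w + 6) - (4/3)/(w + 9)


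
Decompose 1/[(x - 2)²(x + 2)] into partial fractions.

Cover-up at x=-2: R = 1/(-2 - 2)² = 1/16. Cover-up at x=2: Q = 1/(2 + 2) = 1/4. Comparing x² coeff: P = -R = -1/16
Result: (-1/16)/(x - 2) + (1/4)/(x - 2)² + (1/16)/(x + 2)


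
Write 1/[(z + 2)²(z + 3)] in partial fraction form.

Cover-up at z=-3: γ = 1/(-3 + 2)² = 1. Cover-up at z=-2: β = 1/(-2 + 3) = 1. Comparing z² coeff: α = -γ = -1
Result: -1/(z + 2) + 1/(z + 2)² + 1/(z + 3)


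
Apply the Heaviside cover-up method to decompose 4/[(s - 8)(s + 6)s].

Cover (s - 8), s=8: A = 4/[(8 + 6)(8 - 0)] = 1/28. Cover (s + 6), s=-6: B = 4/[(-6 - 8)(-6 - 0)] = 1/21. Cover s, s=0: C = 4/[(0 - 8)(0 + 6)] = -1/12.
Result: (1/28)/(s - 8) + (1/21)/(s + 6) - (1/12)/s


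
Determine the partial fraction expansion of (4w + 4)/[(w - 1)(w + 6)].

At w=1: α = (4·1 + 4)/(1 + 6) = 8/7. At w=-6: β = (4·(-6) + 4)/(-6 - 1) = 20/7
Result: (8/7)/(w - 1) + (20/7)/(w + 6)


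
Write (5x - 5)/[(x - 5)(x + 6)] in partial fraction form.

At x=5: A = (5·5 - 5)/(5 + 6) = 20/11. At x=-6: B = (5·(-6) - 5)/(-6 - 5) = 35/11
Result: (20/11)/(x - 5) + (35/11)/(x + 6)


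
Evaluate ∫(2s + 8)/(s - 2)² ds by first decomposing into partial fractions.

Decompose: P = 2, Q = 2·2 + 8 = 12, so (2s + 8)/(s - 2)² = 2/(s - 2) + 12/(s - 2)². Integrate: ∫ P/(s - 2) ds = 2 ln|(s - 2)|; ∫ Q/(s - 2)² ds = -12/(s - 2). Sum: 2 ln|(s - 2)| - 12/(s - 2) + C


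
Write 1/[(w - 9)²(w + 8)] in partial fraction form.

Cover-up at w=-8: R = 1/(-8 - 9)² = 1/289. Cover-up at w=9: Q = 1/(9 + 8) = 1/17. Comparing w² coeff: P = -R = -1/289
Result: (-1/289)/(w - 9) + (1/17)/(w - 9)² + (1/289)/(w + 8)


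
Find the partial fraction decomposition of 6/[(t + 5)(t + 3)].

6/(t + 5)(t + 3) = α/(t + 5) + β/(t + 3). α = 6/(-5 + 3) = -3, β = 6/(-3 + 5) = 3
Result: -3/(t + 5) + 3/(t + 3)


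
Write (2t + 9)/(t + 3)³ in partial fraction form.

(2t + 9) = A(t + 3)² + B(t + 3) + C. At t = -3: C = 2·(-3) + 9 = 3. Coefficients: A = 0, B = 2
Result: 2/(t + 3)² + 3/(t + 3)³


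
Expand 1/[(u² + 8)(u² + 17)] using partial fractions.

Coefficient matching gives P = R = 0, Q = 1/(17-8) = 1/9, S = -Q = -1/9
Result: (1/9)/(u² + 8) - (1/9)/(u² + 17)


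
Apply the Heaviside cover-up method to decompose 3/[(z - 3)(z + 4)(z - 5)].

Cover (z - 3), z=3: A = 3/[(3 + 4)(3 - 5)] = -3/14. Cover (z + 4), z=-4: B = 3/[(-4 - 3)(-4 - 5)] = 1/21. Cover (z - 5), z=5: C = 3/[(5 - 3)(5 + 4)] = 1/6.
Result: (-3/14)/(z - 3) + (1/21)/(z + 4) + (1/6)/(z - 5)


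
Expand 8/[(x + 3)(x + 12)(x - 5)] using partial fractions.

Using cover-up method: P = -1/9, Q = 8/153, R = 1/17
Result: (-1/9)/(x + 3) + (8/153)/(x + 12) + (1/17)/(x - 5)


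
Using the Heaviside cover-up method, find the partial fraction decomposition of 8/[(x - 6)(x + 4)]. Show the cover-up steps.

Cover (x - 6): set x=6, get P = 8/(6 + 4) = 4/5. Cover (x + 4): set x=-4, get Q = 8/(-4 - 6) = -4/5.
Result: (4/5)/(x - 6) - (4/5)/(x + 4)


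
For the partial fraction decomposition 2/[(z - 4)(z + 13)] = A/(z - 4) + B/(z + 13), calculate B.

Cover-up at z = -13: B = 2/(-13 - 4) = -2/17


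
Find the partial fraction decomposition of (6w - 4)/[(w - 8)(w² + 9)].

At w=8: A = (6·8 - 4)/(8² + 9) = 44/73. B = -A = -44/73, C = 6 - 8·A = 86/73
Result: (44/73)/(w - 8) - ((44/73)w - 86/73)/(w² + 9)


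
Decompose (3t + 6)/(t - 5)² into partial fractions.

(3t + 6) = P(t - 5) + Q. At t = 5: Q = 3·5 + 6 = 21. Coeff of t: P = 3
Result: 3/(t - 5) + 21/(t - 5)²


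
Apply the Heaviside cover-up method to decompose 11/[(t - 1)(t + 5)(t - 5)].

Cover (t - 1), t=1: A = 11/[(1 + 5)(1 - 5)] = -11/24. Cover (t + 5), t=-5: B = 11/[(-5 - 1)(-5 - 5)] = 11/60. Cover (t - 5), t=5: C = 11/[(5 - 1)(5 + 5)] = 11/40.
Result: (-11/24)/(t - 1) + (11/60)/(t + 5) + (11/40)/(t - 5)


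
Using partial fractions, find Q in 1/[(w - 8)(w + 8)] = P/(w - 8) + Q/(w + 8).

Cover-up at w = -8: Q = 1/(-8 - 8) = -1/16


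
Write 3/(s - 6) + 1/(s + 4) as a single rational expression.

Common denominator (s - 6)(s + 4). Numerator: 3(s + 4) + 1(s - 6) = (3s + 12) + (s - 6) = 4s + 6
Result: (4s + 6)/[(s - 6)(s + 4)]


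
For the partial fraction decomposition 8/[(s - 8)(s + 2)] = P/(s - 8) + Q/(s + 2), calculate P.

Cover-up at s = 8: P = 8/(8 + 2) = 8/10 = 4/5


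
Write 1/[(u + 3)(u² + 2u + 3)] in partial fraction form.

Cover-up at u = -3: α = 1/((-3)² + 2·(-3) + 3) = 1/6. Then β = -α = -1/6, γ = -α·(2 - 3) = 1/6
Result: (1/6)/(u + 3) - ((1/6)u - 1/6)/(u² + 2u + 3)


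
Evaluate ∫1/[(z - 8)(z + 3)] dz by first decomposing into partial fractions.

Decompose: 1/[(z - 8)(z + 3)] = (1/11)/(z - 8) - (1/11)/(z + 3). Integrate each term: (1/11) ln|(z - 8)| - (1/11) ln|(z + 3)| + C


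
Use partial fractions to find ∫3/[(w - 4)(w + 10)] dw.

Decompose: 3/[(w - 4)(w + 10)] = (3/14)/(w - 4) - (3/14)/(w + 10). Integrate each term: (3/14) ln|(w - 4)| - (3/14) ln|(w + 10)| + C


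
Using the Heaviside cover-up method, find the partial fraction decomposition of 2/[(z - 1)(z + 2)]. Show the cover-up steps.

Cover (z - 1): set z=1, get α = 2/(1 + 2) = 2/3. Cover (z + 2): set z=-2, get β = 2/(-2 - 1) = -2/3.
Result: (2/3)/(z - 1) - (2/3)/(z + 2)


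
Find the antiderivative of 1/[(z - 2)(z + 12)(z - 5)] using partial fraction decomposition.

Cover-up: α = -1/42, β = 1/238, γ = 1/51. Decomposition: (-1/42)/(z - 2) + (1/238)/(z + 12) + (1/51)/(z - 5). Integrate each term: (-1/42) ln|(z - 2)| + (1/238) ln|(z + 12)| + (1/51) ln|(z - 5)| + C


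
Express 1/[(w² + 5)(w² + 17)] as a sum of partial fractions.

Coefficient matching gives α = γ = 0, β = 1/(17-5) = 1/12, δ = -β = -1/12
Result: (1/12)/(w² + 5) - (1/12)/(w² + 17)


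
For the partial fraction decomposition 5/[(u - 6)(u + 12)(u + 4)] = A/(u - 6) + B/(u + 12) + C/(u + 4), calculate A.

Cover-up at u = 6: A = 5/[(6 + 12)(6 + 4)] = 5/[(18)(10)] = 5/180 = 1/36


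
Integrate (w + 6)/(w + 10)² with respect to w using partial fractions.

Decompose: P = 1, Q = 1·(-10) + 6 = -4, so (w + 6)/(w + 10)² = 1/(w + 10) - 4/(w + 10)². Integrate: ∫ P/(w + 10) dw = ln|(w + 10)|; ∫ Q/(w + 10)² dw = 4/(w + 10). Sum: ln|(w + 10)| + 4/(w + 10) + C


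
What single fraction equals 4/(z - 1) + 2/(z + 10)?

Common denominator (z - 1)(z + 10). Numerator: 4(z + 10) + 2(z - 1) = (4z + 40) + (2z - 2) = 6z + 38
Result: (6z + 38)/[(z - 1)(z + 10)]
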